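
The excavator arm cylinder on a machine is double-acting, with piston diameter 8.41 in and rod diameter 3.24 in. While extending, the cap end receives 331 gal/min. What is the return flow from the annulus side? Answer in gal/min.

Cap-side area A_cap = π/4 × (8.41 in)² = 55.55 in^2
Rod-side annular area A_ann = π/4 × (8.41² − 3.24²) = 47.30 in^2
Piston speed v = Q_in/A_cap; rod-end outflow Q_out = v × A_ann = Q_in × A_ann/A_cap.

Q_out ≈ 282 gal/min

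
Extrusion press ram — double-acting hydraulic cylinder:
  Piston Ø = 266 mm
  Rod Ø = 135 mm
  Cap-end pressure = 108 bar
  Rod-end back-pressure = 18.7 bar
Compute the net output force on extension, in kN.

Cap-side area A_cap = π/4 × (266 mm)² = 55570 mm^2
Rod-side annular area A_ann = π/4 × (266² − 135²) = 41260 mm^2
Net thrust = P_cap·A_cap − P_rod·A_ann = 600.2 kN − 77.15 kN

F ≈ 523 kN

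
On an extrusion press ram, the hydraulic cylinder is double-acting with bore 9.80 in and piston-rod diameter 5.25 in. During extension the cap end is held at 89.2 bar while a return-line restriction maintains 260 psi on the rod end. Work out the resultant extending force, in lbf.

Cap-side area A_cap = π/4 × (9.80 in)² = 75.43 in^2
Rod-side annular area A_ann = π/4 × (9.80² − 5.25²) = 53.78 in^2
Net thrust = P_cap·A_cap − P_rod·A_ann = 97590 lbf − 13980 lbf

F ≈ 83600 lbf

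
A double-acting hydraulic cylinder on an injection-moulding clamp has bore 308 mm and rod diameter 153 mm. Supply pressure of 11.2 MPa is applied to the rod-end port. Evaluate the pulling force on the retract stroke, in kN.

F ≈ 629 kN

Rod-side annular area A_ann = π/4 × (308² − 153²) = 56120 mm^2
On retraction the pressure acts on the annular area (bore minus rod).
F = P × A_ann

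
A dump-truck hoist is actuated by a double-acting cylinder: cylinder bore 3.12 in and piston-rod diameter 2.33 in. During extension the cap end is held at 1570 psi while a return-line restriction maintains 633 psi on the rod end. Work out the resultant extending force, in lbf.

Cap-side area A_cap = π/4 × (3.12 in)² = 7.645 in^2
Rod-side annular area A_ann = π/4 × (3.12² − 2.33²) = 3.382 in^2
Net thrust = P_cap·A_cap − P_rod·A_ann = 12000 lbf − 2141 lbf

F ≈ 9860 lbf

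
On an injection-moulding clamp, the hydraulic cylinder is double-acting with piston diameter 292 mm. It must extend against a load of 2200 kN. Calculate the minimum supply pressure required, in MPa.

P ≈ 32.9 MPa

Cap-side area A_cap = π/4 × (292 mm)² = 66970 mm^2
P = F / A = 2200 kN / A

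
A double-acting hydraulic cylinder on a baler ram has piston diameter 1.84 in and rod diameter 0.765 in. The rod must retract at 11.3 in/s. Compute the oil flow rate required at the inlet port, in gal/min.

Rod-side annular area A_ann = π/4 × (1.84² − 0.765²) = 2.199 in^2
Q = A × v

Q ≈ 6.46 gal/min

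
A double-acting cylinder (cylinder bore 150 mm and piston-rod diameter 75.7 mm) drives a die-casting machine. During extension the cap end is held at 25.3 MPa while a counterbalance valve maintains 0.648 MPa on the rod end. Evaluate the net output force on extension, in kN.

F ≈ 439 kN

Cap-side area A_cap = π/4 × (150 mm)² = 17670 mm^2
Rod-side annular area A_ann = π/4 × (150² − 75.7²) = 13170 mm^2
Net thrust = P_cap·A_cap − P_rod·A_ann = 447.1 kN − 8.535 kN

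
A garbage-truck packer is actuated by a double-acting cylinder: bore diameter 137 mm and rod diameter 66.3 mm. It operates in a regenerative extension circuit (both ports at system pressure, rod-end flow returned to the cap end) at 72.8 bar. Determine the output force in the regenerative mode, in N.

With equal pressure on both faces, forces on the annular region cancel; the net push is pressure × rod cross-section.
Rod cross-section A_rod = π/4 × (66.3 mm)² = 3452 mm^2
F = P × A_rod

F ≈ 25100 N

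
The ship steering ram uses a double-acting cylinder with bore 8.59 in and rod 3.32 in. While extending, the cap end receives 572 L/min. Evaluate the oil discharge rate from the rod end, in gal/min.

Cap-side area A_cap = π/4 × (8.59 in)² = 57.95 in^2
Rod-side annular area A_ann = π/4 × (8.59² − 3.32²) = 49.30 in^2
Piston speed v = Q_in/A_cap; rod-end outflow Q_out = v × A_ann = Q_in × A_ann/A_cap.

Q_out ≈ 129 gal/min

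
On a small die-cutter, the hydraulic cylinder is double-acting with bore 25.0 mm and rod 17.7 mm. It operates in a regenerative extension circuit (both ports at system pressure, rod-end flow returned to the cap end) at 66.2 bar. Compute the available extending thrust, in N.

F ≈ 1630 N

With equal pressure on both faces, forces on the annular region cancel; the net push is pressure × rod cross-section.
Rod cross-section A_rod = π/4 × (17.7 mm)² = 246.1 mm^2
F = P × A_rod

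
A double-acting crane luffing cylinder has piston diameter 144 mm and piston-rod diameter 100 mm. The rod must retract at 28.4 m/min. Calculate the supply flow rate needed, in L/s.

Q ≈ 3.99 L/s

Rod-side annular area A_ann = π/4 × (144² − 100²) = 8432 mm^2
Q = A × v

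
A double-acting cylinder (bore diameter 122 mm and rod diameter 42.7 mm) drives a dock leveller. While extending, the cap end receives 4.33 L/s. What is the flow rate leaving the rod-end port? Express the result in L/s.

Q_out ≈ 3.80 L/s

Cap-side area A_cap = π/4 × (122 mm)² = 11690 mm^2
Rod-side annular area A_ann = π/4 × (122² − 42.7²) = 10260 mm^2
Piston speed v = Q_in/A_cap; rod-end outflow Q_out = v × A_ann = Q_in × A_ann/A_cap.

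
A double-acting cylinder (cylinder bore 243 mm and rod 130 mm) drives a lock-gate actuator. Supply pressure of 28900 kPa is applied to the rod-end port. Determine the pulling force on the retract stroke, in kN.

F ≈ 957 kN

Rod-side annular area A_ann = π/4 × (243² − 130²) = 33100 mm^2
On retraction the pressure acts on the annular area (bore minus rod).
F = P × A_ann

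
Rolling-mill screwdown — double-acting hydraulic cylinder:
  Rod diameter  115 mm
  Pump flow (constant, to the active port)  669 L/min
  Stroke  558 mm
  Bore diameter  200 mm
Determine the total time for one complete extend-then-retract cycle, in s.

Cap-side area A_cap = π/4 × (200 mm)² = 31420 mm^2
Rod-side annular area A_ann = π/4 × (200² − 115²) = 21030 mm^2
t_ext = A_cap·L/Q = 1.572 s
t_ret = A_ann·L/Q = 1.052 s
t_cycle = t_ext + t_ret

t ≈ 2.62 s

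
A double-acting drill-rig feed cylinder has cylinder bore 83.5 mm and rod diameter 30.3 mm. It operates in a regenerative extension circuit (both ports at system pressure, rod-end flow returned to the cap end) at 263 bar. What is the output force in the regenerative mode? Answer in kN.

F ≈ 19.0 kN

With equal pressure on both faces, forces on the annular region cancel; the net push is pressure × rod cross-section.
Rod cross-section A_rod = π/4 × (30.3 mm)² = 721.1 mm^2
F = P × A_rod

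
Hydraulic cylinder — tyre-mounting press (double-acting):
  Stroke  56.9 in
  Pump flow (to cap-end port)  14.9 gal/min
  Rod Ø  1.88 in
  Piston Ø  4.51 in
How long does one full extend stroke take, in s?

Cap-side area A_cap = π/4 × (4.51 in)² = 15.98 in^2
Swept volume V = A × L; t = V / Q = A·L / Q

t ≈ 15.8 s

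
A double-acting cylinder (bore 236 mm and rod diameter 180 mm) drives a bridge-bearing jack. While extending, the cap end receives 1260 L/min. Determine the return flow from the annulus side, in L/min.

Cap-side area A_cap = π/4 × (236 mm)² = 43740 mm^2
Rod-side annular area A_ann = π/4 × (236² − 180²) = 18300 mm^2
Piston speed v = Q_in/A_cap; rod-end outflow Q_out = v × A_ann = Q_in × A_ann/A_cap.

Q_out ≈ 527 L/min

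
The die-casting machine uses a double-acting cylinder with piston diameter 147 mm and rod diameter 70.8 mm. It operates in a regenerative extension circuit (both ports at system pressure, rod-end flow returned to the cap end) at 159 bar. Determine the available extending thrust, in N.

F ≈ 62600 N

With equal pressure on both faces, forces on the annular region cancel; the net push is pressure × rod cross-section.
Rod cross-section A_rod = π/4 × (70.8 mm)² = 3937 mm^2
F = P × A_rod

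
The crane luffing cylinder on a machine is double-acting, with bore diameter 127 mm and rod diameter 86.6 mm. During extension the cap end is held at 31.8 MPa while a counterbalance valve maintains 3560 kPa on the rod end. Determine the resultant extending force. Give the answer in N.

Cap-side area A_cap = π/4 × (127 mm)² = 12670 mm^2
Rod-side annular area A_ann = π/4 × (127² − 86.6²) = 6778 mm^2
Net thrust = P_cap·A_cap − P_rod·A_ann = 4.028e5 N − 24130 N

F ≈ 3.79e5 N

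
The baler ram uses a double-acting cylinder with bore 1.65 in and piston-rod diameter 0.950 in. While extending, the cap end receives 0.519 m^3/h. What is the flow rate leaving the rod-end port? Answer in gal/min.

Q_out ≈ 1.53 gal/min

Cap-side area A_cap = π/4 × (1.65 in)² = 2.138 in^2
Rod-side annular area A_ann = π/4 × (1.65² − 0.950²) = 1.429 in^2
Piston speed v = Q_in/A_cap; rod-end outflow Q_out = v × A_ann = Q_in × A_ann/A_cap.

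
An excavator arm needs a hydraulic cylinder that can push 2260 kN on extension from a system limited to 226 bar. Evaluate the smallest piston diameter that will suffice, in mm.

D ≈ 357 mm

Extension force acts on the full piston face: F = P × (π/4)D².
D = √(4F / (πP)) = √(4 × 2260 kN / (π × 226 bar))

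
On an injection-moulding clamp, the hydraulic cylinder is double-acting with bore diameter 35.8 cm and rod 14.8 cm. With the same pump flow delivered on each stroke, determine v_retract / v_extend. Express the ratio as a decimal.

v_ret/v_ext ≈ 1.21

Cap-side area A_cap = π/4 × (35.8 cm)² = 1007 cm^2
Rod-side annular area A_ann = π/4 × (35.8² − 14.8²) = 834.6 cm^2
For equal Q, v ∝ 1/A, so v_ret/v_ext = A_cap/A_ann.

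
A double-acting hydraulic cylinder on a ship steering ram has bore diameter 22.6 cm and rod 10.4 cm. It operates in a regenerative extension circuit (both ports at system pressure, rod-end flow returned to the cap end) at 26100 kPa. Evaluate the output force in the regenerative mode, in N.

With equal pressure on both faces, forces on the annular region cancel; the net push is pressure × rod cross-section.
Rod cross-section A_rod = π/4 × (10.4 cm)² = 84.95 cm^2
F = P × A_rod

F ≈ 2.22e5 N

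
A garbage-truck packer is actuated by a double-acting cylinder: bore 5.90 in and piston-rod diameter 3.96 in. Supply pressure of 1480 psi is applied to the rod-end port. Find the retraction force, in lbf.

F ≈ 22200 lbf

Rod-side annular area A_ann = π/4 × (5.90² − 3.96²) = 15.02 in^2
On retraction the pressure acts on the annular area (bore minus rod).
F = P × A_ann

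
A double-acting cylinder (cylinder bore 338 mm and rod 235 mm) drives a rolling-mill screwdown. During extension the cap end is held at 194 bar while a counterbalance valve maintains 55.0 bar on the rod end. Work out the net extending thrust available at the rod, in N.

Cap-side area A_cap = π/4 × (338 mm)² = 89730 mm^2
Rod-side annular area A_ann = π/4 × (338² − 235²) = 46350 mm^2
Net thrust = P_cap·A_cap − P_rod·A_ann = 1.741e6 N − 2.549e5 N

F ≈ 1.49e6 N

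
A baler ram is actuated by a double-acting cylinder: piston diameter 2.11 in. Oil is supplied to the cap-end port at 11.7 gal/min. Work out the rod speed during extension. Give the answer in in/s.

v ≈ 12.9 in/s

Cap-side area A_cap = π/4 × (2.11 in)² = 3.497 in^2
v = Q / A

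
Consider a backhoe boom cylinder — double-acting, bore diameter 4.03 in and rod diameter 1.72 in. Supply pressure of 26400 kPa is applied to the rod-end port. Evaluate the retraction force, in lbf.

Rod-side annular area A_ann = π/4 × (4.03² − 1.72²) = 10.43 in^2
On retraction the pressure acts on the annular area (bore minus rod).
F = P × A_ann

F ≈ 39900 lbf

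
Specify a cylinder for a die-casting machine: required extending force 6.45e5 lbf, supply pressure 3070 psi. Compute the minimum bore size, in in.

D ≈ 16.4 in

Extension force acts on the full piston face: F = P × (π/4)D².
D = √(4F / (πP)) = √(4 × 6.45e5 lbf / (π × 3070 psi))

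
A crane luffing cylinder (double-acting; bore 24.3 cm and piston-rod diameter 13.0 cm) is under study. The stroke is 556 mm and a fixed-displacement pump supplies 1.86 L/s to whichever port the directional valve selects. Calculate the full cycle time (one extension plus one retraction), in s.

t ≈ 23.8 s

Cap-side area A_cap = π/4 × (24.3 cm)² = 463.8 cm^2
Rod-side annular area A_ann = π/4 × (24.3² − 13.0²) = 331.0 cm^2
t_ext = A_cap·L/Q = 13.86 s
t_ret = A_ann·L/Q = 9.896 s
t_cycle = t_ext + t_ret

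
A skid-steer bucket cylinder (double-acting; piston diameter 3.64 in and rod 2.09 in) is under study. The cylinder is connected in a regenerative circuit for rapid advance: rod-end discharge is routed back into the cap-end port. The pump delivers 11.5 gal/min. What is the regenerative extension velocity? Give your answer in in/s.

v ≈ 12.9 in/s

In regeneration the rod-end outflow joins the pump flow into the cap end, so the net volume the pump must supply per unit advance equals the rod cross-section area.
Rod cross-section A_rod = π/4 × (2.09 in)² = 3.431 in^2
v = Q_pump / A_rod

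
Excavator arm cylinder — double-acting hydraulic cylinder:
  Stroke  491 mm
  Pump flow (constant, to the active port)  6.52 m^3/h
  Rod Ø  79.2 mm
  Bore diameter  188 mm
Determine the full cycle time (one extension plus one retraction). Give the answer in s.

t ≈ 13.7 s

Cap-side area A_cap = π/4 × (188 mm)² = 27760 mm^2
Rod-side annular area A_ann = π/4 × (188² − 79.2²) = 22830 mm^2
t_ext = A_cap·L/Q = 7.526 s
t_ret = A_ann·L/Q = 6.190 s
t_cycle = t_ext + t_ret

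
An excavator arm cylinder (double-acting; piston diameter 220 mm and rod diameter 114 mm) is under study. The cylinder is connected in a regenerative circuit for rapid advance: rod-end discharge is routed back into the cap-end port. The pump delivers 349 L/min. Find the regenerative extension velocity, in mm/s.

v ≈ 570 mm/s

In regeneration the rod-end outflow joins the pump flow into the cap end, so the net volume the pump must supply per unit advance equals the rod cross-section area.
Rod cross-section A_rod = π/4 × (114 mm)² = 10210 mm^2
v = Q_pump / A_rod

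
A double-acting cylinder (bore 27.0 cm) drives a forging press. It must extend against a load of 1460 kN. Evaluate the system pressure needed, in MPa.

Cap-side area A_cap = π/4 × (27.0 cm)² = 572.6 cm^2
P = F / A = 1460 kN / A

P ≈ 25.5 MPa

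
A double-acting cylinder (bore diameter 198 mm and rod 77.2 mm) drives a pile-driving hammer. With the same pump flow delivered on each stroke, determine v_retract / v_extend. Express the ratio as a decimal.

Cap-side area A_cap = π/4 × (198 mm)² = 30790 mm^2
Rod-side annular area A_ann = π/4 × (198² − 77.2²) = 26110 mm^2
For equal Q, v ∝ 1/A, so v_ret/v_ext = A_cap/A_ann.

v_ret/v_ext ≈ 1.18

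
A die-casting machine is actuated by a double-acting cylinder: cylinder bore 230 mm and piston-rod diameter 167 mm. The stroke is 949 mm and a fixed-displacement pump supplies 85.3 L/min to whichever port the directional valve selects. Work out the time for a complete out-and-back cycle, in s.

t ≈ 40.8 s

Cap-side area A_cap = π/4 × (230 mm)² = 41550 mm^2
Rod-side annular area A_ann = π/4 × (230² − 167²) = 19640 mm^2
t_ext = A_cap·L/Q = 27.73 s
t_ret = A_ann·L/Q = 13.11 s
t_cycle = t_ext + t_ret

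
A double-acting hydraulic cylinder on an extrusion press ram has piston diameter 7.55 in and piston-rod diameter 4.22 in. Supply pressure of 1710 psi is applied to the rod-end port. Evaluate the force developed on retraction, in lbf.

Rod-side annular area A_ann = π/4 × (7.55² − 4.22²) = 30.78 in^2
On retraction the pressure acts on the annular area (bore minus rod).
F = P × A_ann

F ≈ 52600 lbf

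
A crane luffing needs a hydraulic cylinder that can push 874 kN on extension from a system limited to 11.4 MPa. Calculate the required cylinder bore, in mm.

Extension force acts on the full piston face: F = P × (π/4)D².
D = √(4F / (πP)) = √(4 × 874 kN / (π × 11.4 MPa))

D ≈ 312 mm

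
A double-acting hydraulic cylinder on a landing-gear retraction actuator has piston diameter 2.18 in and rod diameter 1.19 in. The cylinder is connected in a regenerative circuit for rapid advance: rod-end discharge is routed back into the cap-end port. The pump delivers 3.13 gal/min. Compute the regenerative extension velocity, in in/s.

In regeneration the rod-end outflow joins the pump flow into the cap end, so the net volume the pump must supply per unit advance equals the rod cross-section area.
Rod cross-section A_rod = π/4 × (1.19 in)² = 1.112 in^2
v = Q_pump / A_rod

v ≈ 10.8 in/s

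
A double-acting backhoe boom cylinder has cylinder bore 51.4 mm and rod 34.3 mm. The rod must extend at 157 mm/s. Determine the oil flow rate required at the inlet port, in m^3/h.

Cap-side area A_cap = π/4 × (51.4 mm)² = 2075 mm^2
Q = A × v

Q ≈ 1.17 m^3/h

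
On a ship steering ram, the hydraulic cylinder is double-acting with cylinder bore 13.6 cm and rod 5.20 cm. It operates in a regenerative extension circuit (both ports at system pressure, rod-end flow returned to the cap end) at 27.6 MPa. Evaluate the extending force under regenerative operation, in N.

With equal pressure on both faces, forces on the annular region cancel; the net push is pressure × rod cross-section.
Rod cross-section A_rod = π/4 × (5.20 cm)² = 21.24 cm^2
F = P × A_rod

F ≈ 58600 N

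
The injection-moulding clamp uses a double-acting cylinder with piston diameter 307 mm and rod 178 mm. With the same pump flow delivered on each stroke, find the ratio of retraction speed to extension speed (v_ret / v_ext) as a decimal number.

v_ret/v_ext ≈ 1.51

Cap-side area A_cap = π/4 × (307 mm)² = 74020 mm^2
Rod-side annular area A_ann = π/4 × (307² − 178²) = 49140 mm^2
For equal Q, v ∝ 1/A, so v_ret/v_ext = A_cap/A_ann.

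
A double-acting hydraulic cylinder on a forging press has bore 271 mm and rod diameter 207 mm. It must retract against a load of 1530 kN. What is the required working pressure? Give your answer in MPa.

P ≈ 63.7 MPa

Rod-side annular area A_ann = π/4 × (271² − 207²) = 24030 mm^2
Retraction: pressure acts on the annular area.
P = F / A = 1530 kN / A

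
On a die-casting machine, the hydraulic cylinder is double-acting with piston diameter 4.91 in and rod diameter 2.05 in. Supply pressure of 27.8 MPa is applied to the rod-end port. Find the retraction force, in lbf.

Rod-side annular area A_ann = π/4 × (4.91² − 2.05²) = 15.63 in^2
On retraction the pressure acts on the annular area (bore minus rod).
F = P × A_ann

F ≈ 63000 lbf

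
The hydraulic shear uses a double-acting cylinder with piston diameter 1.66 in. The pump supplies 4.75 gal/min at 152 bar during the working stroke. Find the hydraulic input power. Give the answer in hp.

W ≈ 6.11 hp

Hydraulic power = P × Q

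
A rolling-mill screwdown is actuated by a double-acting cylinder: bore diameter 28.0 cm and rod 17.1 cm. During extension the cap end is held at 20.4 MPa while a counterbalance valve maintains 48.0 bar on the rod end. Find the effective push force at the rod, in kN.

F ≈ 1070 kN

Cap-side area A_cap = π/4 × (28.0 cm)² = 615.8 cm^2
Rod-side annular area A_ann = π/4 × (28.0² − 17.1²) = 386.1 cm^2
Net thrust = P_cap·A_cap − P_rod·A_ann = 1256 kN − 185.3 kN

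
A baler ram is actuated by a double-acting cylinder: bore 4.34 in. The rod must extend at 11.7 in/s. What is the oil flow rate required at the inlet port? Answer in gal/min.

Cap-side area A_cap = π/4 × (4.34 in)² = 14.79 in^2
Q = A × v

Q ≈ 45.0 gal/min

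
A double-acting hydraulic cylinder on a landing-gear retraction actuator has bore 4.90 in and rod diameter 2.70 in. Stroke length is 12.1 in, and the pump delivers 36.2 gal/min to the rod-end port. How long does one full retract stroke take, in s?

Rod-side annular area A_ann = π/4 × (4.90² − 2.70²) = 13.13 in^2
Swept volume V = A × L; t = V / Q = A·L / Q

t ≈ 1.14 s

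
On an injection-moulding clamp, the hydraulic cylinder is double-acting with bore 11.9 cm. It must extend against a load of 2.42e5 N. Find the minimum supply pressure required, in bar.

P ≈ 218 bar

Cap-side area A_cap = π/4 × (11.9 cm)² = 111.2 cm^2
P = F / A = 2.42e5 N / A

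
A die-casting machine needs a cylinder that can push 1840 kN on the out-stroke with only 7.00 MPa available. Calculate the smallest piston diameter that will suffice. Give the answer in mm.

Extension force acts on the full piston face: F = P × (π/4)D².
D = √(4F / (πP)) = √(4 × 1840 kN / (π × 7.00 MPa))

D ≈ 579 mm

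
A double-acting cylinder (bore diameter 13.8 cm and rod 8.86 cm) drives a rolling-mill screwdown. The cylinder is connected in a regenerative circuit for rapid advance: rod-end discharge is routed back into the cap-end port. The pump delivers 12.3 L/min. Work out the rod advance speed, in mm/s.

In regeneration the rod-end outflow joins the pump flow into the cap end, so the net volume the pump must supply per unit advance equals the rod cross-section area.
Rod cross-section A_rod = π/4 × (8.86 cm)² = 61.65 cm^2
v = Q_pump / A_rod

v ≈ 33.3 mm/s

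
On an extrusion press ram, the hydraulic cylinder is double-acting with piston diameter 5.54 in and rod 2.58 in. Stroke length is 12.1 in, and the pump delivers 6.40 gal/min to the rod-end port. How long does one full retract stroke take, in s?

t ≈ 9.27 s

Rod-side annular area A_ann = π/4 × (5.54² − 2.58²) = 18.88 in^2
Swept volume V = A × L; t = V / Q = A·L / Q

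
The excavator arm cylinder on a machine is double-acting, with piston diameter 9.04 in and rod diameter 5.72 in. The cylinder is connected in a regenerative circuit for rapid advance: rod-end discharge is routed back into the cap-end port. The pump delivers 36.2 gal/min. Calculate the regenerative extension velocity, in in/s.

In regeneration the rod-end outflow joins the pump flow into the cap end, so the net volume the pump must supply per unit advance equals the rod cross-section area.
Rod cross-section A_rod = π/4 × (5.72 in)² = 25.70 in^2
v = Q_pump / A_rod

v ≈ 5.42 in/s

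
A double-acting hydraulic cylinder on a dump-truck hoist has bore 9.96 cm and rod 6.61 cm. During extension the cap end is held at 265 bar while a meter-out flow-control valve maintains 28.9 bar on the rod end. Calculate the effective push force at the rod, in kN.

Cap-side area A_cap = π/4 × (9.96 cm)² = 77.91 cm^2
Rod-side annular area A_ann = π/4 × (9.96² − 6.61²) = 43.60 cm^2
Net thrust = P_cap·A_cap − P_rod·A_ann = 206.5 kN − 12.60 kN

F ≈ 194 kN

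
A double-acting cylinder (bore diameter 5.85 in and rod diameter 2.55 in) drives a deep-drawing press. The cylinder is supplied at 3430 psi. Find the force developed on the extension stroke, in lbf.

F ≈ 92200 lbf

Cap-side area A_cap = π/4 × (5.85 in)² = 26.88 in^2
F = P × A_cap = 3430 psi × A_cap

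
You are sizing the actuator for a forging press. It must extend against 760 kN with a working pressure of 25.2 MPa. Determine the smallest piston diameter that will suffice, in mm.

Extension force acts on the full piston face: F = P × (π/4)D².
D = √(4F / (πP)) = √(4 × 760 kN / (π × 25.2 MPa))

D ≈ 196 mm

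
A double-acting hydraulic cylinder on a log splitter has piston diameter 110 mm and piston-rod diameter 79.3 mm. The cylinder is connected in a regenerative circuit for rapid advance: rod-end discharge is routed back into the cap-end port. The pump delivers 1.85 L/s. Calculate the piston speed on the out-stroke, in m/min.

In regeneration the rod-end outflow joins the pump flow into the cap end, so the net volume the pump must supply per unit advance equals the rod cross-section area.
Rod cross-section A_rod = π/4 × (79.3 mm)² = 4939 mm^2
v = Q_pump / A_rod

v ≈ 22.5 m/min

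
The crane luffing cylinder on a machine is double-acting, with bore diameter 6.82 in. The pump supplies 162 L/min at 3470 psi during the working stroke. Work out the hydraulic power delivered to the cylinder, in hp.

W ≈ 86.6 hp

Hydraulic power = P × Q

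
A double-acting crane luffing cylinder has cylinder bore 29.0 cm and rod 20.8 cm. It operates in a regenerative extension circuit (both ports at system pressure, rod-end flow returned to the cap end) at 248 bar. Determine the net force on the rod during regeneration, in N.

F ≈ 8.43e5 N

With equal pressure on both faces, forces on the annular region cancel; the net push is pressure × rod cross-section.
Rod cross-section A_rod = π/4 × (20.8 cm)² = 339.8 cm^2
F = P × A_rod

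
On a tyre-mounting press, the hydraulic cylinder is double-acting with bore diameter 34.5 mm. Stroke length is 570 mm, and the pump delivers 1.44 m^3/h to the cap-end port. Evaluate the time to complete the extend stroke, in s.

Cap-side area A_cap = π/4 × (34.5 mm)² = 934.8 mm^2
Swept volume V = A × L; t = V / Q = A·L / Q

t ≈ 1.33 s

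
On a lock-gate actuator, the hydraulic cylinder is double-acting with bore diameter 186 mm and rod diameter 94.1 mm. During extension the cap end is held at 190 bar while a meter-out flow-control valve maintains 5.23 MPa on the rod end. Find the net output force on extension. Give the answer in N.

Cap-side area A_cap = π/4 × (186 mm)² = 27170 mm^2
Rod-side annular area A_ann = π/4 × (186² − 94.1²) = 20220 mm^2
Net thrust = P_cap·A_cap − P_rod·A_ann = 5.163e5 N − 1.057e5 N

F ≈ 4.11e5 N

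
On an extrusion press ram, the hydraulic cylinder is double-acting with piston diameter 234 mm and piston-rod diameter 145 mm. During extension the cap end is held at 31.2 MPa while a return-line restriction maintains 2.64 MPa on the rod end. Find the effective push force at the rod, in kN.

Cap-side area A_cap = π/4 × (234 mm)² = 43010 mm^2
Rod-side annular area A_ann = π/4 × (234² − 145²) = 26490 mm^2
Net thrust = P_cap·A_cap − P_rod·A_ann = 1342 kN − 69.94 kN

F ≈ 1270 kN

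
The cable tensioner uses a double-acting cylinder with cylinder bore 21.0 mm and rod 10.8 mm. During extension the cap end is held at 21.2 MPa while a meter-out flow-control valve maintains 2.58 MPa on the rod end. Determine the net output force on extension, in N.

F ≈ 6690 N

Cap-side area A_cap = π/4 × (21.0 mm)² = 346.4 mm^2
Rod-side annular area A_ann = π/4 × (21.0² − 10.8²) = 254.8 mm^2
Net thrust = P_cap·A_cap − P_rod·A_ann = 7343 N − 657.3 N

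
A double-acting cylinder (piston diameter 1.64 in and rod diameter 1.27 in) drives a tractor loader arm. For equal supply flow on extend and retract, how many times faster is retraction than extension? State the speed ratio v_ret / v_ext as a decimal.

v_ret/v_ext ≈ 2.50

Cap-side area A_cap = π/4 × (1.64 in)² = 2.112 in^2
Rod-side annular area A_ann = π/4 × (1.64² − 1.27²) = 0.8456 in^2
For equal Q, v ∝ 1/A, so v_ret/v_ext = A_cap/A_ann.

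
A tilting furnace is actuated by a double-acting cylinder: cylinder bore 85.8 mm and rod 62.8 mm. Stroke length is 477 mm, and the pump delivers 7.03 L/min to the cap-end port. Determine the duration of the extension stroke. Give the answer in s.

Cap-side area A_cap = π/4 × (85.8 mm)² = 5782 mm^2
Swept volume V = A × L; t = V / Q = A·L / Q

t ≈ 23.5 s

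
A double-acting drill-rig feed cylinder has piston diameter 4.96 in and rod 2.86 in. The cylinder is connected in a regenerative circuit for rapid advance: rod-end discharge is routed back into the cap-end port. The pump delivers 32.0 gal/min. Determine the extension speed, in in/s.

In regeneration the rod-end outflow joins the pump flow into the cap end, so the net volume the pump must supply per unit advance equals the rod cross-section area.
Rod cross-section A_rod = π/4 × (2.86 in)² = 6.424 in^2
v = Q_pump / A_rod

v ≈ 19.2 in/s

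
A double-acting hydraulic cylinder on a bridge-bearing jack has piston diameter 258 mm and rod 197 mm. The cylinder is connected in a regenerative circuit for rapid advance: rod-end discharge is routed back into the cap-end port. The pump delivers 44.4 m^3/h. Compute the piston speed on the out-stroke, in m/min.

v ≈ 24.3 m/min

In regeneration the rod-end outflow joins the pump flow into the cap end, so the net volume the pump must supply per unit advance equals the rod cross-section area.
Rod cross-section A_rod = π/4 × (197 mm)² = 30480 mm^2
v = Q_pump / A_rod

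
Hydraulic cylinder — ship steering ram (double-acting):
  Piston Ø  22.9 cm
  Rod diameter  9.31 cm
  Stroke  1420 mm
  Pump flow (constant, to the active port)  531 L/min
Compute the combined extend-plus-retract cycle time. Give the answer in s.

t ≈ 12.1 s

Cap-side area A_cap = π/4 × (22.9 cm)² = 411.9 cm^2
Rod-side annular area A_ann = π/4 × (22.9² − 9.31²) = 343.8 cm^2
t_ext = A_cap·L/Q = 6.609 s
t_ret = A_ann·L/Q = 5.516 s
t_cycle = t_ext + t_ret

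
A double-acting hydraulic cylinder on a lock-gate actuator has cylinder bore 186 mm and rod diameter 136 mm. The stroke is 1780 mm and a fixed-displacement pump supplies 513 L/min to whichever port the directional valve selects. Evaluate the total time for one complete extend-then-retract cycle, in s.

t ≈ 8.29 s

Cap-side area A_cap = π/4 × (186 mm)² = 27170 mm^2
Rod-side annular area A_ann = π/4 × (186² − 136²) = 12640 mm^2
t_ext = A_cap·L/Q = 5.657 s
t_ret = A_ann·L/Q = 2.633 s
t_cycle = t_ext + t_ret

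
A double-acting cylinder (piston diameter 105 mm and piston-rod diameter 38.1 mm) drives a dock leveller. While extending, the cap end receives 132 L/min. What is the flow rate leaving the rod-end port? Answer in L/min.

Q_out ≈ 115 L/min

Cap-side area A_cap = π/4 × (105 mm)² = 8659 mm^2
Rod-side annular area A_ann = π/4 × (105² − 38.1²) = 7519 mm^2
Piston speed v = Q_in/A_cap; rod-end outflow Q_out = v × A_ann = Q_in × A_ann/A_cap.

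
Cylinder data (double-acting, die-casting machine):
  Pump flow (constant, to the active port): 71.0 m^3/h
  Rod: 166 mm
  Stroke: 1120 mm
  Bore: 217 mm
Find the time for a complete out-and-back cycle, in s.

t ≈ 2.97 s

Cap-side area A_cap = π/4 × (217 mm)² = 36980 mm^2
Rod-side annular area A_ann = π/4 × (217² − 166²) = 15340 mm^2
t_ext = A_cap·L/Q = 2.100 s
t_ret = A_ann·L/Q = 0.8712 s
t_cycle = t_ext + t_ret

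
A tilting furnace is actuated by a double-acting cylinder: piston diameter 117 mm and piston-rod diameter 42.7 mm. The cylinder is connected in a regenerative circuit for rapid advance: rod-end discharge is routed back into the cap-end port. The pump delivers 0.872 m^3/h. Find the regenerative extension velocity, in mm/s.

In regeneration the rod-end outflow joins the pump flow into the cap end, so the net volume the pump must supply per unit advance equals the rod cross-section area.
Rod cross-section A_rod = π/4 × (42.7 mm)² = 1432 mm^2
v = Q_pump / A_rod

v ≈ 169 mm/s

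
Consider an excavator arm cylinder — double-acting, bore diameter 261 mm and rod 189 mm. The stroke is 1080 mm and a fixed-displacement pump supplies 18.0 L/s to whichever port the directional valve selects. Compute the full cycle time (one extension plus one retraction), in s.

t ≈ 4.74 s

Cap-side area A_cap = π/4 × (261 mm)² = 53500 mm^2
Rod-side annular area A_ann = π/4 × (261² − 189²) = 25450 mm^2
t_ext = A_cap·L/Q = 3.210 s
t_ret = A_ann·L/Q = 1.527 s
t_cycle = t_ext + t_ret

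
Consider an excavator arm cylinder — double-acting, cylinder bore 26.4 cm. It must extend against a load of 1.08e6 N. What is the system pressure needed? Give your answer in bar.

P ≈ 197 bar

Cap-side area A_cap = π/4 × (26.4 cm)² = 547.4 cm^2
P = F / A = 1.08e6 N / A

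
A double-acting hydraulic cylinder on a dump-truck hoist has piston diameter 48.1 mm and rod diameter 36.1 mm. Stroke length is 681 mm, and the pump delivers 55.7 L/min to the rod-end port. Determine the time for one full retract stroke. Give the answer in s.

Rod-side annular area A_ann = π/4 × (48.1² − 36.1²) = 793.6 mm^2
Swept volume V = A × L; t = V / Q = A·L / Q

t ≈ 0.582 s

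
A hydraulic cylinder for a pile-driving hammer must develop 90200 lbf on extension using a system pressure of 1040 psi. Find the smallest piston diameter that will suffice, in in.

Extension force acts on the full piston face: F = P × (π/4)D².
D = √(4F / (πP)) = √(4 × 90200 lbf / (π × 1040 psi))

D ≈ 10.5 in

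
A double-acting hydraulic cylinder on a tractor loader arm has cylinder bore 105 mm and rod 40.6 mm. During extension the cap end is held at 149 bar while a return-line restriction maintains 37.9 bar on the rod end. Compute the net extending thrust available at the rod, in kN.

Cap-side area A_cap = π/4 × (105 mm)² = 8659 mm^2
Rod-side annular area A_ann = π/4 × (105² − 40.6²) = 7364 mm^2
Net thrust = P_cap·A_cap − P_rod·A_ann = 129.0 kN − 27.91 kN

F ≈ 101 kN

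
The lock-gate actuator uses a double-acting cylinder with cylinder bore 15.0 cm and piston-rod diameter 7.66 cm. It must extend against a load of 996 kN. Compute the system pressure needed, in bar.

P ≈ 564 bar

Cap-side area A_cap = π/4 × (15.0 cm)² = 176.7 cm^2
P = F / A = 996 kN / A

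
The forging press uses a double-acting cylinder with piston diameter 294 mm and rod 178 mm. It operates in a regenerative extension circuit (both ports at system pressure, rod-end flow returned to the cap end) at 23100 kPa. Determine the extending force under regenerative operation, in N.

With equal pressure on both faces, forces on the annular region cancel; the net push is pressure × rod cross-section.
Rod cross-section A_rod = π/4 × (178 mm)² = 24880 mm^2
F = P × A_rod

F ≈ 5.75e5 N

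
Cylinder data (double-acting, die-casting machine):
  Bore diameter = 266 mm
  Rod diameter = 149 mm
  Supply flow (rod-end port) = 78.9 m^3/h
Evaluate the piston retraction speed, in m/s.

v ≈ 0.575 m/s

Rod-side annular area A_ann = π/4 × (266² − 149²) = 38140 mm^2
Flow into the rod-end port fills the annular volume.
v = Q / A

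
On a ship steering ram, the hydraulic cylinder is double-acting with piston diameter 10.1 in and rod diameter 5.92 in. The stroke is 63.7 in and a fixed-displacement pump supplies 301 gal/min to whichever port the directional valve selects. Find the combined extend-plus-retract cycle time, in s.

Cap-side area A_cap = π/4 × (10.1 in)² = 80.12 in^2
Rod-side annular area A_ann = π/4 × (10.1² − 5.92²) = 52.59 in^2
t_ext = A_cap·L/Q = 4.404 s
t_ret = A_ann·L/Q = 2.891 s
t_cycle = t_ext + t_ret

t ≈ 7.29 s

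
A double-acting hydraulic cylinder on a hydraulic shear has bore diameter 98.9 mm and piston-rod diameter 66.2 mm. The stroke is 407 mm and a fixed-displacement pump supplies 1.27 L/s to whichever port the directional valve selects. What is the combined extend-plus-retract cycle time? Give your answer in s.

t ≈ 3.82 s

Cap-side area A_cap = π/4 × (98.9 mm)² = 7682 mm^2
Rod-side annular area A_ann = π/4 × (98.9² − 66.2²) = 4240 mm^2
t_ext = A_cap·L/Q = 2.462 s
t_ret = A_ann·L/Q = 1.359 s
t_cycle = t_ext + t_ret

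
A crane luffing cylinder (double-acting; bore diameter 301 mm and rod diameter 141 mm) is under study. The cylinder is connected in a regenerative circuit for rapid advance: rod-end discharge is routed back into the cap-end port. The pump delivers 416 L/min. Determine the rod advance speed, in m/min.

v ≈ 26.6 m/min

In regeneration the rod-end outflow joins the pump flow into the cap end, so the net volume the pump must supply per unit advance equals the rod cross-section area.
Rod cross-section A_rod = π/4 × (141 mm)² = 15610 mm^2
v = Q_pump / A_rod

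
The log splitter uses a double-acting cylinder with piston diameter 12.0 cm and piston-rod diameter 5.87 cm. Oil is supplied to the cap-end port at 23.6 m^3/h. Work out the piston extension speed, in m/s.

v ≈ 0.580 m/s

Cap-side area A_cap = π/4 × (12.0 cm)² = 113.1 cm^2
v = Q / A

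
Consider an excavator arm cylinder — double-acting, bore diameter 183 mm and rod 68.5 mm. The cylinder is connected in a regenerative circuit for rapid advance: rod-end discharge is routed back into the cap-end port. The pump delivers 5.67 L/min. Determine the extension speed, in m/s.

In regeneration the rod-end outflow joins the pump flow into the cap end, so the net volume the pump must supply per unit advance equals the rod cross-section area.
Rod cross-section A_rod = π/4 × (68.5 mm)² = 3685 mm^2
v = Q_pump / A_rod

v ≈ 0.0256 m/s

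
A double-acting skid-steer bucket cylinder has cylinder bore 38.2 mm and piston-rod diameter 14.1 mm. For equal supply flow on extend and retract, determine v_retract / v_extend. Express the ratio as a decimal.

Cap-side area A_cap = π/4 × (38.2 mm)² = 1146 mm^2
Rod-side annular area A_ann = π/4 × (38.2² − 14.1²) = 989.9 mm^2
For equal Q, v ∝ 1/A, so v_ret/v_ext = A_cap/A_ann.

v_ret/v_ext ≈ 1.16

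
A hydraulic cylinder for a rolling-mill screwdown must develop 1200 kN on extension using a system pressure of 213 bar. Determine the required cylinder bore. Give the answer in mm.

D ≈ 268 mm

Extension force acts on the full piston face: F = P × (π/4)D².
D = √(4F / (πP)) = √(4 × 1200 kN / (π × 213 bar))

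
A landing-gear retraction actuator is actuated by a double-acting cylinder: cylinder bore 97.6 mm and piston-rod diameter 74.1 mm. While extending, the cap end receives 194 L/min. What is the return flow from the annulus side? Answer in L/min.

Q_out ≈ 82.2 L/min

Cap-side area A_cap = π/4 × (97.6 mm)² = 7482 mm^2
Rod-side annular area A_ann = π/4 × (97.6² − 74.1²) = 3169 mm^2
Piston speed v = Q_in/A_cap; rod-end outflow Q_out = v × A_ann = Q_in × A_ann/A_cap.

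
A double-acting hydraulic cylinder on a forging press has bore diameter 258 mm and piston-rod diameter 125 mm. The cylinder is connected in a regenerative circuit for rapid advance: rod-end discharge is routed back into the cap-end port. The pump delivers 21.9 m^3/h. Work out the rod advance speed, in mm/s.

v ≈ 496 mm/s

In regeneration the rod-end outflow joins the pump flow into the cap end, so the net volume the pump must supply per unit advance equals the rod cross-section area.
Rod cross-section A_rod = π/4 × (125 mm)² = 12270 mm^2
v = Q_pump / A_rod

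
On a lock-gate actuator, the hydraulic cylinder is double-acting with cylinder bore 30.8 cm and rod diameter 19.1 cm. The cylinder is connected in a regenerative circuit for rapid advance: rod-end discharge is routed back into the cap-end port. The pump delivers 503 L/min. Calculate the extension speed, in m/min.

In regeneration the rod-end outflow joins the pump flow into the cap end, so the net volume the pump must supply per unit advance equals the rod cross-section area.
Rod cross-section A_rod = π/4 × (19.1 cm)² = 286.5 cm^2
v = Q_pump / A_rod

v ≈ 17.6 m/min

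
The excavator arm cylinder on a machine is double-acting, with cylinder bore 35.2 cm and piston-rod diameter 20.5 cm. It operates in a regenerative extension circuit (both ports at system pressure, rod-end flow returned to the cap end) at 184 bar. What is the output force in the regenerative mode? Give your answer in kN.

With equal pressure on both faces, forces on the annular region cancel; the net push is pressure × rod cross-section.
Rod cross-section A_rod = π/4 × (20.5 cm)² = 330.1 cm^2
F = P × A_rod

F ≈ 607 kN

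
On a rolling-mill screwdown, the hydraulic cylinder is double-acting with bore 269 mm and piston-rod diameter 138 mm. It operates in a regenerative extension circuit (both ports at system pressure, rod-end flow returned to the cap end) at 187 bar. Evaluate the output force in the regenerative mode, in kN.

F ≈ 280 kN

With equal pressure on both faces, forces on the annular region cancel; the net push is pressure × rod cross-section.
Rod cross-section A_rod = π/4 × (138 mm)² = 14960 mm^2
F = P × A_rod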